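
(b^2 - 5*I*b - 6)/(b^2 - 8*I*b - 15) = (b - 2*I)/(b - 5*I)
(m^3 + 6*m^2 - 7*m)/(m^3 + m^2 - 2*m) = (m + 7)/(m + 2)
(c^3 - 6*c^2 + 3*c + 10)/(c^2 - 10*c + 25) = (c^2 - c - 2)/(c - 5)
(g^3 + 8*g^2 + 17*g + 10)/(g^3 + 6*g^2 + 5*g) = (g + 2)/g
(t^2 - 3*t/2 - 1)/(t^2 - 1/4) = 2*(t - 2)/(2*t - 1)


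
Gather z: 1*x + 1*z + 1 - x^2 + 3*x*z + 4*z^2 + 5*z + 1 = -x^2 + x + 4*z^2 + z*(3*x + 6) + 2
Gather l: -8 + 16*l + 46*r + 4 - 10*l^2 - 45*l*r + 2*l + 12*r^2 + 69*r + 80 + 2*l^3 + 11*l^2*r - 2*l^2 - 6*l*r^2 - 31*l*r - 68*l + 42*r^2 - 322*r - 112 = 2*l^3 + l^2*(11*r - 12) + l*(-6*r^2 - 76*r - 50) + 54*r^2 - 207*r - 36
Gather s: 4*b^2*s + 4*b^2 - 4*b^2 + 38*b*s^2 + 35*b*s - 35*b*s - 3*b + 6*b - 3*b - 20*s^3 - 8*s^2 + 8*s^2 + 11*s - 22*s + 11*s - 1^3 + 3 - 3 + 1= 4*b^2*s + 38*b*s^2 - 20*s^3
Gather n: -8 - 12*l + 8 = -12*l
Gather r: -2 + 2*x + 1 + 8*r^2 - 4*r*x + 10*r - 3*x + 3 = 8*r^2 + r*(10 - 4*x) - x + 2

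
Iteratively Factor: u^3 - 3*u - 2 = (u - 2)*(u^2 + 2*u + 1) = (u - 2)*(u + 1)*(u + 1)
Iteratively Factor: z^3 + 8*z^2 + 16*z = (z + 4)*(z^2 + 4*z) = (z + 4)^2*(z)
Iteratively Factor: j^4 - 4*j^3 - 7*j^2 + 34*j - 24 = (j - 1)*(j^3 - 3*j^2 - 10*j + 24) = (j - 4)*(j - 1)*(j^2 + j - 6) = (j - 4)*(j - 2)*(j - 1)*(j + 3)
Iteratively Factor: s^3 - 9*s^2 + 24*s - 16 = (s - 1)*(s^2 - 8*s + 16) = (s - 4)*(s - 1)*(s - 4)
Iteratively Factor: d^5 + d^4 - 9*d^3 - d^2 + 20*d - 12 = (d - 1)*(d^4 + 2*d^3 - 7*d^2 - 8*d + 12) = (d - 1)^2*(d^3 + 3*d^2 - 4*d - 12) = (d - 1)^2*(d + 2)*(d^2 + d - 6) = (d - 1)^2*(d + 2)*(d + 3)*(d - 2)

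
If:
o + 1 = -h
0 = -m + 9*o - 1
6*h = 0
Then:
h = 0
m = -10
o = -1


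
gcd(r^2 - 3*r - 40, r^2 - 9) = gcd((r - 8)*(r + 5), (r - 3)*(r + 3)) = 1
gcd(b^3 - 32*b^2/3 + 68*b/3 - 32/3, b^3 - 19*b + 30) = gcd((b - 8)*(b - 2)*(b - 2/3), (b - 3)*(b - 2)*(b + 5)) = b - 2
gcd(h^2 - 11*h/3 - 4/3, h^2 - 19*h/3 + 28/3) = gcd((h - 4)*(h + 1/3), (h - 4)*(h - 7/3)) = h - 4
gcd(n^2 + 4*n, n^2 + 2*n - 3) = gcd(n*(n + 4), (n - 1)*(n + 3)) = 1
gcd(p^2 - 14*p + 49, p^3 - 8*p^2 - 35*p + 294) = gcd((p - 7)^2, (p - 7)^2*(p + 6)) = p^2 - 14*p + 49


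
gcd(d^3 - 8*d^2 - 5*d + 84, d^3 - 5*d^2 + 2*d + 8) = d - 4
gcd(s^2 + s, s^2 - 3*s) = s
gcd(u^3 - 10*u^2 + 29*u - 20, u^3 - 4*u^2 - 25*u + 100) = u^2 - 9*u + 20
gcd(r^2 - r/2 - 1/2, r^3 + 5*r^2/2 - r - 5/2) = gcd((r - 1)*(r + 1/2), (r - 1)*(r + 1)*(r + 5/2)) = r - 1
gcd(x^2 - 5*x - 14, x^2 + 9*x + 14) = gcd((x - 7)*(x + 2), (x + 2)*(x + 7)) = x + 2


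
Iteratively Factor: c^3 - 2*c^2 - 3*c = (c + 1)*(c^2 - 3*c) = c*(c + 1)*(c - 3)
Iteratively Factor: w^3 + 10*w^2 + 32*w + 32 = (w + 2)*(w^2 + 8*w + 16) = (w + 2)*(w + 4)*(w + 4)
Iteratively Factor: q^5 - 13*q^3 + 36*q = (q)*(q^4 - 13*q^2 + 36) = q*(q + 2)*(q^3 - 2*q^2 - 9*q + 18) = q*(q - 3)*(q + 2)*(q^2 + q - 6) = q*(q - 3)*(q - 2)*(q + 2)*(q + 3)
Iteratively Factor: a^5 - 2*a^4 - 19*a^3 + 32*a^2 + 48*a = (a - 3)*(a^4 + a^3 - 16*a^2 - 16*a) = (a - 3)*(a + 4)*(a^3 - 3*a^2 - 4*a) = (a - 4)*(a - 3)*(a + 4)*(a^2 + a) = a*(a - 4)*(a - 3)*(a + 4)*(a + 1)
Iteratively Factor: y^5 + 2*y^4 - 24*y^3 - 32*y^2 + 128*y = (y + 4)*(y^4 - 2*y^3 - 16*y^2 + 32*y) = (y - 4)*(y + 4)*(y^3 + 2*y^2 - 8*y) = (y - 4)*(y - 2)*(y + 4)*(y^2 + 4*y) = y*(y - 4)*(y - 2)*(y + 4)*(y + 4)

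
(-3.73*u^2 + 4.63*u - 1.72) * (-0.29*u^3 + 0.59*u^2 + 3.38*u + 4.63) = 1.0817*u^5 - 3.5434*u^4 - 9.3769*u^3 - 2.6353*u^2 + 15.6233*u - 7.9636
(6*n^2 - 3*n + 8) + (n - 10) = 6*n^2 - 2*n - 2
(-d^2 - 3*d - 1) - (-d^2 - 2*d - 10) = 9 - d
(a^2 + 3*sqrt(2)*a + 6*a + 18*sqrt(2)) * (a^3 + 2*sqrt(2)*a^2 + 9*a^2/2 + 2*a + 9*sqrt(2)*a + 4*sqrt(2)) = a^5 + 5*sqrt(2)*a^4 + 21*a^4/2 + 41*a^3 + 105*sqrt(2)*a^3/2 + 138*a^2 + 145*sqrt(2)*a^2 + 60*sqrt(2)*a + 348*a + 144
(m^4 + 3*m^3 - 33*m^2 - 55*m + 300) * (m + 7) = m^5 + 10*m^4 - 12*m^3 - 286*m^2 - 85*m + 2100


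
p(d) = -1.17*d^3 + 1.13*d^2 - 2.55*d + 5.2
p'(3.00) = -27.36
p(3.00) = -23.87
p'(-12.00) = -535.11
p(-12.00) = 2220.28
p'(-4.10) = -70.82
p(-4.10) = 115.29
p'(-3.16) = -44.74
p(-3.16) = 61.46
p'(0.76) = -2.86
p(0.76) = 3.40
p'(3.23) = -31.87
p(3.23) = -30.67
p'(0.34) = -2.19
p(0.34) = 4.42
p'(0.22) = -2.22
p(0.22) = 4.68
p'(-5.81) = -134.16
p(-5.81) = 287.62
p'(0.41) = -2.21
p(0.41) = 4.26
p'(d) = -3.51*d^2 + 2.26*d - 2.55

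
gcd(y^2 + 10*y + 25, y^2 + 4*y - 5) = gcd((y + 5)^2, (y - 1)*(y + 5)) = y + 5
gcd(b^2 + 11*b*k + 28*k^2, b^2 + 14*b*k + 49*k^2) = b + 7*k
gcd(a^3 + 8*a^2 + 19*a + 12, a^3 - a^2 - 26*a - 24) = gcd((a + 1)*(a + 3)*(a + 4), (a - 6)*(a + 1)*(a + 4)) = a^2 + 5*a + 4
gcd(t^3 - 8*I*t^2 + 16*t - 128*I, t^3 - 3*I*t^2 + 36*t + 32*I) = t^2 - 4*I*t + 32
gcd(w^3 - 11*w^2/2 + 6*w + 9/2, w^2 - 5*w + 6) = w - 3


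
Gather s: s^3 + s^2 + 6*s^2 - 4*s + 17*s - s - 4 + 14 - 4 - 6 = s^3 + 7*s^2 + 12*s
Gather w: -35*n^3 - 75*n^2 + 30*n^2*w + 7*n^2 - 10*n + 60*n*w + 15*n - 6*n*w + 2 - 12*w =-35*n^3 - 68*n^2 + 5*n + w*(30*n^2 + 54*n - 12) + 2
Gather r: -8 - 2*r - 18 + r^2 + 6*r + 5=r^2 + 4*r - 21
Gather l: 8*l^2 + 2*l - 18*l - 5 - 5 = 8*l^2 - 16*l - 10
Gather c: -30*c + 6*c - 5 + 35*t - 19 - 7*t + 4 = -24*c + 28*t - 20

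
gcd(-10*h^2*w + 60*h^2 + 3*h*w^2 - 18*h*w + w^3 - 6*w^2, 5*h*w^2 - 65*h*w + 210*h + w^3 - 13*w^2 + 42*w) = 5*h*w - 30*h + w^2 - 6*w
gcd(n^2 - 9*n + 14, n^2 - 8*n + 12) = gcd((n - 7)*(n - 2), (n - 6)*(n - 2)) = n - 2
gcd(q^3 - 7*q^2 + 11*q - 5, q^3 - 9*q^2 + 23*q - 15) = q^2 - 6*q + 5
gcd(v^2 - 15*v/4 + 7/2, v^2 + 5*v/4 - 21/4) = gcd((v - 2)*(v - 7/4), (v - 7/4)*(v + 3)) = v - 7/4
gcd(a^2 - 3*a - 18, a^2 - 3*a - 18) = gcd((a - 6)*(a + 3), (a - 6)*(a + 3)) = a^2 - 3*a - 18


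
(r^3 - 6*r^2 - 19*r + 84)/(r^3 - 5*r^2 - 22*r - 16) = (-r^3 + 6*r^2 + 19*r - 84)/(-r^3 + 5*r^2 + 22*r + 16)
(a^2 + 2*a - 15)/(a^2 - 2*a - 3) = (a + 5)/(a + 1)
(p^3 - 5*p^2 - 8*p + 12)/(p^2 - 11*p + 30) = (p^2 + p - 2)/(p - 5)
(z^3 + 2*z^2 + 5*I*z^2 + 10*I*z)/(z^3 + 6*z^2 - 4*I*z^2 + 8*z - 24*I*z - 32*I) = z*(z + 5*I)/(z^2 + 4*z*(1 - I) - 16*I)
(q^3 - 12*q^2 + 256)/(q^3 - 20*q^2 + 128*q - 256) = (q + 4)/(q - 4)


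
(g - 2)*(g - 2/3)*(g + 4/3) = g^3 - 4*g^2/3 - 20*g/9 + 16/9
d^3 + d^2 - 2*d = d*(d - 1)*(d + 2)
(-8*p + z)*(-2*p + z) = 16*p^2 - 10*p*z + z^2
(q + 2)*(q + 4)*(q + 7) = q^3 + 13*q^2 + 50*q + 56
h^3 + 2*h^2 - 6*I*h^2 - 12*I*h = h*(h + 2)*(h - 6*I)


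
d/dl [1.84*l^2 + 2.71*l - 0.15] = 3.68*l + 2.71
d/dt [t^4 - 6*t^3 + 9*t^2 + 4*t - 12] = 4*t^3 - 18*t^2 + 18*t + 4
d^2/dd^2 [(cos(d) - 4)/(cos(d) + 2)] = 6*(cos(d)^2 - 2*cos(d) - 2)/(cos(d) + 2)^3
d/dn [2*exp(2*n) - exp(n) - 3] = (4*exp(n) - 1)*exp(n)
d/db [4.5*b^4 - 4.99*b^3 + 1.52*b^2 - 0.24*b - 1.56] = 18.0*b^3 - 14.97*b^2 + 3.04*b - 0.24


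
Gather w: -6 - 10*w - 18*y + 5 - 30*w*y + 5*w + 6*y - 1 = w*(-30*y - 5) - 12*y - 2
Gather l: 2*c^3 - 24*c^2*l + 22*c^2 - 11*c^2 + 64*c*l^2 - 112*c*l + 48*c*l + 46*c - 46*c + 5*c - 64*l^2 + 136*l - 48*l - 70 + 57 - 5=2*c^3 + 11*c^2 + 5*c + l^2*(64*c - 64) + l*(-24*c^2 - 64*c + 88) - 18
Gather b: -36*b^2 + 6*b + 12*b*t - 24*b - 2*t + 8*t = -36*b^2 + b*(12*t - 18) + 6*t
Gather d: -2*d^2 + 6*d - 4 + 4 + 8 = -2*d^2 + 6*d + 8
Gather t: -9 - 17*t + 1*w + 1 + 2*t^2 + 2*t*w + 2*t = 2*t^2 + t*(2*w - 15) + w - 8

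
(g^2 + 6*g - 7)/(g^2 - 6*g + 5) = (g + 7)/(g - 5)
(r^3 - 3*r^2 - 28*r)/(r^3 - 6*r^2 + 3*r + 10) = r*(r^2 - 3*r - 28)/(r^3 - 6*r^2 + 3*r + 10)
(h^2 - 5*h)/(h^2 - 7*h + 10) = h/(h - 2)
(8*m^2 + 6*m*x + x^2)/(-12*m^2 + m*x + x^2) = (2*m + x)/(-3*m + x)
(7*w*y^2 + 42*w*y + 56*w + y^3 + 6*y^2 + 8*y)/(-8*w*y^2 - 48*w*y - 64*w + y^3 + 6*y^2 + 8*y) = (7*w + y)/(-8*w + y)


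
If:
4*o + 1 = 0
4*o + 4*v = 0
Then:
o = -1/4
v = 1/4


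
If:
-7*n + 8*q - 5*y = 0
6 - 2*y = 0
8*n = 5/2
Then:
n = 5/16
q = 275/128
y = 3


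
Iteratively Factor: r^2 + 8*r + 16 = (r + 4)*(r + 4)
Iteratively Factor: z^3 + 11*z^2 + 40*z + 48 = (z + 3)*(z^2 + 8*z + 16) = (z + 3)*(z + 4)*(z + 4)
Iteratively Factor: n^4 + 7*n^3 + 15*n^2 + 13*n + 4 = (n + 1)*(n^3 + 6*n^2 + 9*n + 4) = (n + 1)*(n + 4)*(n^2 + 2*n + 1) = (n + 1)^2*(n + 4)*(n + 1)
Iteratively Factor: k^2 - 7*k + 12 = (k - 3)*(k - 4)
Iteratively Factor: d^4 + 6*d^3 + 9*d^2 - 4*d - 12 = (d + 3)*(d^3 + 3*d^2 - 4) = (d + 2)*(d + 3)*(d^2 + d - 2) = (d - 1)*(d + 2)*(d + 3)*(d + 2)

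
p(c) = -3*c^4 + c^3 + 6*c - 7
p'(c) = -12*c^3 + 3*c^2 + 6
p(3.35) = -327.14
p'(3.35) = -411.48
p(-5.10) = -2199.81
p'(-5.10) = 1675.84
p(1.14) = -3.75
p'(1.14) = -7.88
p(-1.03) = -17.65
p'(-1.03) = 22.30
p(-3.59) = -573.12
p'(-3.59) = 599.88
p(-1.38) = -28.79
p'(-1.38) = 43.25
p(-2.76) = -218.67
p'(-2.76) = 281.15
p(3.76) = -530.90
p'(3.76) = -589.48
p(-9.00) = -20473.00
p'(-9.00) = 8997.00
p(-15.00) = -155347.00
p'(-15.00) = 41181.00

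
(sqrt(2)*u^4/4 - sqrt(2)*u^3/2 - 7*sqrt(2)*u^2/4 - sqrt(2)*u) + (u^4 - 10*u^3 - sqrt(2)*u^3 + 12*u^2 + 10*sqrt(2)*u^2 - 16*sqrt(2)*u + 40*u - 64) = sqrt(2)*u^4/4 + u^4 - 10*u^3 - 3*sqrt(2)*u^3/2 + 33*sqrt(2)*u^2/4 + 12*u^2 - 17*sqrt(2)*u + 40*u - 64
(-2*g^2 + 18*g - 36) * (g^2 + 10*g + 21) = -2*g^4 - 2*g^3 + 102*g^2 + 18*g - 756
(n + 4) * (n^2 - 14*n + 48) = n^3 - 10*n^2 - 8*n + 192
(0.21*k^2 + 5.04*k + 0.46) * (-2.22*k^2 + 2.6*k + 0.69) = -0.4662*k^4 - 10.6428*k^3 + 12.2277*k^2 + 4.6736*k + 0.3174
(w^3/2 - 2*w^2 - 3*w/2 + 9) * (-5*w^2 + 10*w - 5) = -5*w^5/2 + 15*w^4 - 15*w^3 - 50*w^2 + 195*w/2 - 45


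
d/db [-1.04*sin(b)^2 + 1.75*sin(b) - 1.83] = (1.75 - 2.08*sin(b))*cos(b)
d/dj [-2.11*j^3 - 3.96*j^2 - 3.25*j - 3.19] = -6.33*j^2 - 7.92*j - 3.25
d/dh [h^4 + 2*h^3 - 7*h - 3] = 4*h^3 + 6*h^2 - 7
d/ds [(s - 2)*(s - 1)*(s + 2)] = 3*s^2 - 2*s - 4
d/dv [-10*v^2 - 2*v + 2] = -20*v - 2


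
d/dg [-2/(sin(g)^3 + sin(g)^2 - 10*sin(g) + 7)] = 2*(3*sin(g)^2 + 2*sin(g) - 10)*cos(g)/(sin(g)^3 + sin(g)^2 - 10*sin(g) + 7)^2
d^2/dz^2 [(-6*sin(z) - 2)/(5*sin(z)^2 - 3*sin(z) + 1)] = 2*(75*sin(z)^5 + 145*sin(z)^4 - 285*sin(z)^3 - 152*sin(z)^2 + 186*sin(z) - 26)/(5*sin(z)^2 - 3*sin(z) + 1)^3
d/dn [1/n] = -1/n^2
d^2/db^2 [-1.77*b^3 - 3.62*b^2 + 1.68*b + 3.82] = -10.62*b - 7.24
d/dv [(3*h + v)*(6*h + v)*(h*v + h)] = h*(18*h^2 + 18*h*v + 9*h + 3*v^2 + 2*v)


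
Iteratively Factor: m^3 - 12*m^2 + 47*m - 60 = (m - 4)*(m^2 - 8*m + 15) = (m - 4)*(m - 3)*(m - 5)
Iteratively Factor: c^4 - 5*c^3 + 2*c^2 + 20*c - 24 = (c - 2)*(c^3 - 3*c^2 - 4*c + 12) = (c - 2)^2*(c^2 - c - 6) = (c - 2)^2*(c + 2)*(c - 3)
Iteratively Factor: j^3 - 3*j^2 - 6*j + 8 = (j - 4)*(j^2 + j - 2) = (j - 4)*(j + 2)*(j - 1)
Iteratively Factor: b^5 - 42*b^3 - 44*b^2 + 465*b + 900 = (b + 4)*(b^4 - 4*b^3 - 26*b^2 + 60*b + 225) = (b - 5)*(b + 4)*(b^3 + b^2 - 21*b - 45) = (b - 5)*(b + 3)*(b + 4)*(b^2 - 2*b - 15) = (b - 5)*(b + 3)^2*(b + 4)*(b - 5)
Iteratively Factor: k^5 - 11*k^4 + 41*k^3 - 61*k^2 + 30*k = (k - 5)*(k^4 - 6*k^3 + 11*k^2 - 6*k) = (k - 5)*(k - 2)*(k^3 - 4*k^2 + 3*k) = (k - 5)*(k - 3)*(k - 2)*(k^2 - k) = (k - 5)*(k - 3)*(k - 2)*(k - 1)*(k)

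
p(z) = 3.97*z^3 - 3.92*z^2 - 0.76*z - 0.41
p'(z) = 11.91*z^2 - 7.84*z - 0.76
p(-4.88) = -551.42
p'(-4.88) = 321.13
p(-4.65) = -480.80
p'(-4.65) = 293.22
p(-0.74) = -3.60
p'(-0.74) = 11.56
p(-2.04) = -48.88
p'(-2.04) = 64.80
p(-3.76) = -264.01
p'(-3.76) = 197.10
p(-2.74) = -109.42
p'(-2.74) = 110.14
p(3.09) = 76.94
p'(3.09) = 88.73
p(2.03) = 15.10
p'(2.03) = 32.40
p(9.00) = 2569.36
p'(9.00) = 893.39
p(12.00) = 6286.15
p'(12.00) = 1620.20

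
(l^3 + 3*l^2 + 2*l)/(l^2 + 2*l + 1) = l*(l + 2)/(l + 1)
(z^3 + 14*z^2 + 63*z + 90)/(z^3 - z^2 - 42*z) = (z^2 + 8*z + 15)/(z*(z - 7))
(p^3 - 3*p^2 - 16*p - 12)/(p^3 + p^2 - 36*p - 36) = (p + 2)/(p + 6)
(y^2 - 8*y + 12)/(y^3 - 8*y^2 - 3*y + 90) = (y - 2)/(y^2 - 2*y - 15)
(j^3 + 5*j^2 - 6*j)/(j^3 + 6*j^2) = (j - 1)/j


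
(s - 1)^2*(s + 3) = s^3 + s^2 - 5*s + 3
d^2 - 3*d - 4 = (d - 4)*(d + 1)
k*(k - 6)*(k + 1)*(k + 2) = k^4 - 3*k^3 - 16*k^2 - 12*k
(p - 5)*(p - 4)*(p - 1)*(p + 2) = p^4 - 8*p^3 + 9*p^2 + 38*p - 40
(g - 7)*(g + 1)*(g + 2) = g^3 - 4*g^2 - 19*g - 14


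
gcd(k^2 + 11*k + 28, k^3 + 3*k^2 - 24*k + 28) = k + 7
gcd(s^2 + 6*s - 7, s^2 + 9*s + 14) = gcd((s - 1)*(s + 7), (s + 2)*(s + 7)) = s + 7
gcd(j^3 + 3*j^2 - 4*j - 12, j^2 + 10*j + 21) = j + 3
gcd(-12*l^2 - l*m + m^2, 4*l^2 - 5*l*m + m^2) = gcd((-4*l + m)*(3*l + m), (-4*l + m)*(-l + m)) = 4*l - m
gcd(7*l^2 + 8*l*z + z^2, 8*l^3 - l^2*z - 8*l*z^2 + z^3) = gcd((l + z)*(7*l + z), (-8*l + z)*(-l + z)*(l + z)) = l + z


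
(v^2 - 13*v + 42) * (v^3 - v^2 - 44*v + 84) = v^5 - 14*v^4 + 11*v^3 + 614*v^2 - 2940*v + 3528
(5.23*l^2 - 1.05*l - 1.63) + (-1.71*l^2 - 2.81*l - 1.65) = 3.52*l^2 - 3.86*l - 3.28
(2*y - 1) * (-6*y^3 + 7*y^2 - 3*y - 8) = -12*y^4 + 20*y^3 - 13*y^2 - 13*y + 8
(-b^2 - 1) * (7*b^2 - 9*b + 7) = -7*b^4 + 9*b^3 - 14*b^2 + 9*b - 7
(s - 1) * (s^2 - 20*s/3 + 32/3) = s^3 - 23*s^2/3 + 52*s/3 - 32/3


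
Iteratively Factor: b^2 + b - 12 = (b + 4)*(b - 3)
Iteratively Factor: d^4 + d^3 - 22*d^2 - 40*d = (d)*(d^3 + d^2 - 22*d - 40) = d*(d + 4)*(d^2 - 3*d - 10) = d*(d - 5)*(d + 4)*(d + 2)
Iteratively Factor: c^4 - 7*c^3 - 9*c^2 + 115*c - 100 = (c + 4)*(c^3 - 11*c^2 + 35*c - 25) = (c - 5)*(c + 4)*(c^2 - 6*c + 5) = (c - 5)^2*(c + 4)*(c - 1)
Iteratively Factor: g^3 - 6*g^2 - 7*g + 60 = (g - 4)*(g^2 - 2*g - 15) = (g - 4)*(g + 3)*(g - 5)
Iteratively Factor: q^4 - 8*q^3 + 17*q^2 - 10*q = (q - 1)*(q^3 - 7*q^2 + 10*q) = q*(q - 1)*(q^2 - 7*q + 10) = q*(q - 2)*(q - 1)*(q - 5)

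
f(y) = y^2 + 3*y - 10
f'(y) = 2*y + 3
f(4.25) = 20.81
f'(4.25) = 11.50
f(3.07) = 8.63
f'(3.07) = 9.14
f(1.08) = -5.59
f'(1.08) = 5.16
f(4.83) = 27.82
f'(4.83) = 12.66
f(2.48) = 3.59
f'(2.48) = 7.96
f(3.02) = 8.18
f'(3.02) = 9.04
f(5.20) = 32.64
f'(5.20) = 13.40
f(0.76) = -7.14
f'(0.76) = 4.52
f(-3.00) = -10.00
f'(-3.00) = -3.00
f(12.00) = 170.00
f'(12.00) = 27.00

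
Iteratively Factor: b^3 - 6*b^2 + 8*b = (b - 4)*(b^2 - 2*b) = b*(b - 4)*(b - 2)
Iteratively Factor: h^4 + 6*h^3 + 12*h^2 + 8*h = (h + 2)*(h^3 + 4*h^2 + 4*h) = (h + 2)^2*(h^2 + 2*h) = (h + 2)^3*(h)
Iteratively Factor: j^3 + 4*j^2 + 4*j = (j)*(j^2 + 4*j + 4) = j*(j + 2)*(j + 2)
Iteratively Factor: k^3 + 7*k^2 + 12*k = (k + 4)*(k^2 + 3*k) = k*(k + 4)*(k + 3)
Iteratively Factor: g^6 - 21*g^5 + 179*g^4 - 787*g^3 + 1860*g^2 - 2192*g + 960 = (g - 4)*(g^5 - 17*g^4 + 111*g^3 - 343*g^2 + 488*g - 240) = (g - 4)^2*(g^4 - 13*g^3 + 59*g^2 - 107*g + 60) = (g - 4)^2*(g - 3)*(g^3 - 10*g^2 + 29*g - 20) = (g - 4)^3*(g - 3)*(g^2 - 6*g + 5) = (g - 5)*(g - 4)^3*(g - 3)*(g - 1)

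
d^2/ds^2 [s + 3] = 0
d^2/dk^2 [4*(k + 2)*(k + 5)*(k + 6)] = 24*k + 104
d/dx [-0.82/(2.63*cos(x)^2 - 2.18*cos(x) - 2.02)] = (1.7876 - 4.3132*cos(x))*sin(x)/(-2.63*cos(x)^2 + 2.18*cos(x) + 2.02)^2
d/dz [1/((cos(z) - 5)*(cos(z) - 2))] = (2*cos(z) - 7)*sin(z)/((cos(z) - 5)^2*(cos(z) - 2)^2)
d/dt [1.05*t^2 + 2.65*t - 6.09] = 2.1*t + 2.65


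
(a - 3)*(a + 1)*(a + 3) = a^3 + a^2 - 9*a - 9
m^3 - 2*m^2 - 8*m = m*(m - 4)*(m + 2)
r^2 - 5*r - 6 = (r - 6)*(r + 1)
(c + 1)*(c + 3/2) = c^2 + 5*c/2 + 3/2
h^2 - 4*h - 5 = (h - 5)*(h + 1)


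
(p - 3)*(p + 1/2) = p^2 - 5*p/2 - 3/2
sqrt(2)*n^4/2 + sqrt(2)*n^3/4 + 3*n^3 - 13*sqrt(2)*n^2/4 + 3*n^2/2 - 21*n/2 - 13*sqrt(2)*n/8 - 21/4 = (n + 1/2)*(n - 3*sqrt(2)/2)*(n + 7*sqrt(2)/2)*(sqrt(2)*n/2 + 1)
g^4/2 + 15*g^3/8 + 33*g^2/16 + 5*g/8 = g*(g/2 + 1/4)*(g + 5/4)*(g + 2)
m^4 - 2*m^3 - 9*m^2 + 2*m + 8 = (m - 4)*(m - 1)*(m + 1)*(m + 2)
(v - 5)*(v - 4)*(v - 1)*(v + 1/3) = v^4 - 29*v^3/3 + 77*v^2/3 - 31*v/3 - 20/3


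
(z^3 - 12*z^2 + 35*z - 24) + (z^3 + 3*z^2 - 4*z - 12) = 2*z^3 - 9*z^2 + 31*z - 36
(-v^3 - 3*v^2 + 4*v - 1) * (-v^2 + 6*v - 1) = v^5 - 3*v^4 - 21*v^3 + 28*v^2 - 10*v + 1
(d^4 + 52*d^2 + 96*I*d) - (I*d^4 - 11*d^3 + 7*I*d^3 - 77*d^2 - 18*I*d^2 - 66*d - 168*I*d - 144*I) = d^4 - I*d^4 + 11*d^3 - 7*I*d^3 + 129*d^2 + 18*I*d^2 + 66*d + 264*I*d + 144*I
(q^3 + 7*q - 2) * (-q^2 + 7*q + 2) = -q^5 + 7*q^4 - 5*q^3 + 51*q^2 - 4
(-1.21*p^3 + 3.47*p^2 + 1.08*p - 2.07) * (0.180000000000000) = -0.2178*p^3 + 0.6246*p^2 + 0.1944*p - 0.3726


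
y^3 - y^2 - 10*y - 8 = (y - 4)*(y + 1)*(y + 2)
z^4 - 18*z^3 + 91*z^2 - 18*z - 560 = (z - 8)*(z - 7)*(z - 5)*(z + 2)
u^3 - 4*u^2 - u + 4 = (u - 4)*(u - 1)*(u + 1)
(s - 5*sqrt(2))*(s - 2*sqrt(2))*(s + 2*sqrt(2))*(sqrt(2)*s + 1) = sqrt(2)*s^4 - 9*s^3 - 13*sqrt(2)*s^2 + 72*s + 40*sqrt(2)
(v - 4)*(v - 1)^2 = v^3 - 6*v^2 + 9*v - 4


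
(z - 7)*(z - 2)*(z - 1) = z^3 - 10*z^2 + 23*z - 14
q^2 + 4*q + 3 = (q + 1)*(q + 3)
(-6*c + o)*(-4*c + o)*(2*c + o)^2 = 96*c^4 + 56*c^3*o - 12*c^2*o^2 - 6*c*o^3 + o^4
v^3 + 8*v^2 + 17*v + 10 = (v + 1)*(v + 2)*(v + 5)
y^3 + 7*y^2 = y^2*(y + 7)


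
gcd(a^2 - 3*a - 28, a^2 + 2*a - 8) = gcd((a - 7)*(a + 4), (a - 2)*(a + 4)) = a + 4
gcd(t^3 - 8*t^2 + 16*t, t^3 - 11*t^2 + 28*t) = t^2 - 4*t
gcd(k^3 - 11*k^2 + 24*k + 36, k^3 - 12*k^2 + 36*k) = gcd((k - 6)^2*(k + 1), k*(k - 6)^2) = k^2 - 12*k + 36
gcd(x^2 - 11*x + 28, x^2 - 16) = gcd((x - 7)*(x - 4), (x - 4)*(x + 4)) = x - 4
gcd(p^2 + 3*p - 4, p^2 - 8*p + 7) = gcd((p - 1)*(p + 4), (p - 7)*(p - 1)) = p - 1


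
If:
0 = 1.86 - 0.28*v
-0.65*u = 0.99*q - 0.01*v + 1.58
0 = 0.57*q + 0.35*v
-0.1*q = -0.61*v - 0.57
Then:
No Solution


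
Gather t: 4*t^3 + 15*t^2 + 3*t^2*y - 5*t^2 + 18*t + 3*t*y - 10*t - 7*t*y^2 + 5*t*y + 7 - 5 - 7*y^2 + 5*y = 4*t^3 + t^2*(3*y + 10) + t*(-7*y^2 + 8*y + 8) - 7*y^2 + 5*y + 2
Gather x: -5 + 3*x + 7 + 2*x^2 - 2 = 2*x^2 + 3*x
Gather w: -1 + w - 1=w - 2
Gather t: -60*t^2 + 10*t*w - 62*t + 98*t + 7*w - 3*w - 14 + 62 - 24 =-60*t^2 + t*(10*w + 36) + 4*w + 24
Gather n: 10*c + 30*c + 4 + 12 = 40*c + 16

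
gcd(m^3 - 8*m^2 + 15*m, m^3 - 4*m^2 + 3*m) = m^2 - 3*m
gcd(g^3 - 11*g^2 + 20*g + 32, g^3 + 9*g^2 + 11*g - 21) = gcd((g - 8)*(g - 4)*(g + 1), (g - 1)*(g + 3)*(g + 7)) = 1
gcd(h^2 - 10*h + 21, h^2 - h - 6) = h - 3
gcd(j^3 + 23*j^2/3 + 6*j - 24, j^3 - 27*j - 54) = j + 3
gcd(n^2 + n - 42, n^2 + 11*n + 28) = n + 7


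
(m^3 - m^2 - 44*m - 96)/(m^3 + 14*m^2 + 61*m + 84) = (m - 8)/(m + 7)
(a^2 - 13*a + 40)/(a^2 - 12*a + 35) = (a - 8)/(a - 7)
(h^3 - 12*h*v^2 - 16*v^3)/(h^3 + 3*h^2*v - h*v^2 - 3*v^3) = (h^3 - 12*h*v^2 - 16*v^3)/(h^3 + 3*h^2*v - h*v^2 - 3*v^3)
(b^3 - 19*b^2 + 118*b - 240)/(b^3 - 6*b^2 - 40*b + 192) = (b^2 - 11*b + 30)/(b^2 + 2*b - 24)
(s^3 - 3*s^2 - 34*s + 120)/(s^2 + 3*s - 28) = (s^2 + s - 30)/(s + 7)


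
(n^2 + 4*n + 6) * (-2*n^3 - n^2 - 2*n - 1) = -2*n^5 - 9*n^4 - 18*n^3 - 15*n^2 - 16*n - 6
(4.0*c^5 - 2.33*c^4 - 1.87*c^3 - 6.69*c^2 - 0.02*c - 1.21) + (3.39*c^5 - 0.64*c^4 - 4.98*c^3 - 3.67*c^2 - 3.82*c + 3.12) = 7.39*c^5 - 2.97*c^4 - 6.85*c^3 - 10.36*c^2 - 3.84*c + 1.91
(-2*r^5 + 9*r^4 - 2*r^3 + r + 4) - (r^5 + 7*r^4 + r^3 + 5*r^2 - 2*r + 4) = -3*r^5 + 2*r^4 - 3*r^3 - 5*r^2 + 3*r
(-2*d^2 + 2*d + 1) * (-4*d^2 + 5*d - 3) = 8*d^4 - 18*d^3 + 12*d^2 - d - 3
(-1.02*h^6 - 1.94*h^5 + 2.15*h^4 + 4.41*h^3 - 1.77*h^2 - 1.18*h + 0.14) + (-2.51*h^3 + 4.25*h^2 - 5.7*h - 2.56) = -1.02*h^6 - 1.94*h^5 + 2.15*h^4 + 1.9*h^3 + 2.48*h^2 - 6.88*h - 2.42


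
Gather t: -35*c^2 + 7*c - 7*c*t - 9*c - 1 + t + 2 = -35*c^2 - 2*c + t*(1 - 7*c) + 1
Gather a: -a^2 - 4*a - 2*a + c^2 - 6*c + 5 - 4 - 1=-a^2 - 6*a + c^2 - 6*c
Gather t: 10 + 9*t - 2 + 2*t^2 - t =2*t^2 + 8*t + 8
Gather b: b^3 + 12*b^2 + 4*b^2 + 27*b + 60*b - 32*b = b^3 + 16*b^2 + 55*b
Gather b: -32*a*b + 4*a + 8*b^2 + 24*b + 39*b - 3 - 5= 4*a + 8*b^2 + b*(63 - 32*a) - 8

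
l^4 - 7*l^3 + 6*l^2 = l^2*(l - 6)*(l - 1)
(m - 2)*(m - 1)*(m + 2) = m^3 - m^2 - 4*m + 4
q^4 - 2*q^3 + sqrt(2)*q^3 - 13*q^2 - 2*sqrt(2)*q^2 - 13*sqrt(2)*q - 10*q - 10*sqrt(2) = (q - 5)*(q + 1)*(q + 2)*(q + sqrt(2))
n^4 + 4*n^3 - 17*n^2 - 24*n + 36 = (n - 3)*(n - 1)*(n + 2)*(n + 6)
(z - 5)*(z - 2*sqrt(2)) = z^2 - 5*z - 2*sqrt(2)*z + 10*sqrt(2)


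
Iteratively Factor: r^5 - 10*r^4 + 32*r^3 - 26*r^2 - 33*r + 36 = (r + 1)*(r^4 - 11*r^3 + 43*r^2 - 69*r + 36) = (r - 3)*(r + 1)*(r^3 - 8*r^2 + 19*r - 12) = (r - 4)*(r - 3)*(r + 1)*(r^2 - 4*r + 3) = (r - 4)*(r - 3)^2*(r + 1)*(r - 1)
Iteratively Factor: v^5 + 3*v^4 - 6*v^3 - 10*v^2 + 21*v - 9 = (v + 3)*(v^4 - 6*v^2 + 8*v - 3) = (v - 1)*(v + 3)*(v^3 + v^2 - 5*v + 3) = (v - 1)*(v + 3)^2*(v^2 - 2*v + 1) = (v - 1)^2*(v + 3)^2*(v - 1)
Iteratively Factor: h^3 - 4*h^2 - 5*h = (h)*(h^2 - 4*h - 5) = h*(h + 1)*(h - 5)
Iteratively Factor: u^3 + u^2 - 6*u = (u + 3)*(u^2 - 2*u) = u*(u + 3)*(u - 2)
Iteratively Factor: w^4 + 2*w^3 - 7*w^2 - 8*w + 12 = (w - 2)*(w^3 + 4*w^2 + w - 6) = (w - 2)*(w + 3)*(w^2 + w - 2) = (w - 2)*(w - 1)*(w + 3)*(w + 2)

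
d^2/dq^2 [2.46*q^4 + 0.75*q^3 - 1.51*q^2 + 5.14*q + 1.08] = 29.52*q^2 + 4.5*q - 3.02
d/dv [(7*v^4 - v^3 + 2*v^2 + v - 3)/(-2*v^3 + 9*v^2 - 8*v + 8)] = (-14*v^6 + 126*v^5 - 173*v^4 + 244*v^3 - 67*v^2 + 86*v - 16)/(4*v^6 - 36*v^5 + 113*v^4 - 176*v^3 + 208*v^2 - 128*v + 64)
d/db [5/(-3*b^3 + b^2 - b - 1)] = 5*(9*b^2 - 2*b + 1)/(3*b^3 - b^2 + b + 1)^2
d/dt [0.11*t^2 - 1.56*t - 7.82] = 0.22*t - 1.56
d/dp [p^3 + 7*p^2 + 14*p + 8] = 3*p^2 + 14*p + 14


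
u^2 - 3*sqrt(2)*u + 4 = (u - 2*sqrt(2))*(u - sqrt(2))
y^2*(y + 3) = y^3 + 3*y^2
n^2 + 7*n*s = n*(n + 7*s)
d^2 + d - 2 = (d - 1)*(d + 2)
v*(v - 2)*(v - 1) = v^3 - 3*v^2 + 2*v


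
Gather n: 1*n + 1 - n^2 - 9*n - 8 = -n^2 - 8*n - 7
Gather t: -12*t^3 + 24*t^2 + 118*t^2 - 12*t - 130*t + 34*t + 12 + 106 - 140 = -12*t^3 + 142*t^2 - 108*t - 22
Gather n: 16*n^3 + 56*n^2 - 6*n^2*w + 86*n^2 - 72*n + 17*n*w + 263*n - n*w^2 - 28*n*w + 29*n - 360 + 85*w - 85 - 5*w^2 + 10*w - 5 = 16*n^3 + n^2*(142 - 6*w) + n*(-w^2 - 11*w + 220) - 5*w^2 + 95*w - 450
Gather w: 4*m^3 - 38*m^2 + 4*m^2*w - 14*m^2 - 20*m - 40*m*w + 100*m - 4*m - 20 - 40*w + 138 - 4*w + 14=4*m^3 - 52*m^2 + 76*m + w*(4*m^2 - 40*m - 44) + 132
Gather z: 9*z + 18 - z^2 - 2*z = -z^2 + 7*z + 18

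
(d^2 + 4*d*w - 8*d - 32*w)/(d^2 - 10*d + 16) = (d + 4*w)/(d - 2)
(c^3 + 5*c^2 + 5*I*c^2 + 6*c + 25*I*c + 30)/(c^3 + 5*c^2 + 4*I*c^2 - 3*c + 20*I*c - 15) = (c^2 + 5*I*c + 6)/(c^2 + 4*I*c - 3)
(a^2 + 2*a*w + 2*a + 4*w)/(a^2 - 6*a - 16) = (a + 2*w)/(a - 8)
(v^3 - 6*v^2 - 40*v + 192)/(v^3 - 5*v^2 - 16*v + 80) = (v^2 - 2*v - 48)/(v^2 - v - 20)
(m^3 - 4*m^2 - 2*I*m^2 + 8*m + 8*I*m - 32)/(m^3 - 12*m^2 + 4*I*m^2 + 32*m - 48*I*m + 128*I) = (m^2 - 2*I*m + 8)/(m^2 + 4*m*(-2 + I) - 32*I)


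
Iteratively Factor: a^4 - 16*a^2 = (a + 4)*(a^3 - 4*a^2) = a*(a + 4)*(a^2 - 4*a) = a^2*(a + 4)*(a - 4)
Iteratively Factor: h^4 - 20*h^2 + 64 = (h - 4)*(h^3 + 4*h^2 - 4*h - 16) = (h - 4)*(h + 2)*(h^2 + 2*h - 8) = (h - 4)*(h - 2)*(h + 2)*(h + 4)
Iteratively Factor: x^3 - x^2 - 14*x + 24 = (x - 2)*(x^2 + x - 12) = (x - 2)*(x + 4)*(x - 3)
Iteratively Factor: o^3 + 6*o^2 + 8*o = (o + 4)*(o^2 + 2*o) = (o + 2)*(o + 4)*(o)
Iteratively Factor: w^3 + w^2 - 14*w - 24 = (w - 4)*(w^2 + 5*w + 6) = (w - 4)*(w + 2)*(w + 3)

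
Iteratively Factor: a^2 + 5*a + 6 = (a + 3)*(a + 2)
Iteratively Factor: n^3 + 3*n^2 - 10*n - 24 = (n + 4)*(n^2 - n - 6) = (n - 3)*(n + 4)*(n + 2)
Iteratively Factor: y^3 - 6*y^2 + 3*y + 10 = (y - 2)*(y^2 - 4*y - 5) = (y - 5)*(y - 2)*(y + 1)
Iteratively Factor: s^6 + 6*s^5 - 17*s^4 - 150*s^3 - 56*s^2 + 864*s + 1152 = (s - 4)*(s^5 + 10*s^4 + 23*s^3 - 58*s^2 - 288*s - 288) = (s - 4)*(s + 2)*(s^4 + 8*s^3 + 7*s^2 - 72*s - 144) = (s - 4)*(s - 3)*(s + 2)*(s^3 + 11*s^2 + 40*s + 48) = (s - 4)*(s - 3)*(s + 2)*(s + 4)*(s^2 + 7*s + 12) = (s - 4)*(s - 3)*(s + 2)*(s + 4)^2*(s + 3)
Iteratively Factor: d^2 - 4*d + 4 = (d - 2)*(d - 2)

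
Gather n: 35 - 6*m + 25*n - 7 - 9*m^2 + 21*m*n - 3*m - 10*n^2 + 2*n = -9*m^2 - 9*m - 10*n^2 + n*(21*m + 27) + 28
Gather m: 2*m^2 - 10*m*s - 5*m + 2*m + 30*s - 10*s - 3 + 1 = 2*m^2 + m*(-10*s - 3) + 20*s - 2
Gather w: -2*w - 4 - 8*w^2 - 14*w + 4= -8*w^2 - 16*w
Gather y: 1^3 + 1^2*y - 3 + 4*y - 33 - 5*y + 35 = 0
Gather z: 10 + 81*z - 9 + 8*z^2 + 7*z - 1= 8*z^2 + 88*z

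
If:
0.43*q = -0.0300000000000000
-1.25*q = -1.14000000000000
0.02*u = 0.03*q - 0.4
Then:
No Solution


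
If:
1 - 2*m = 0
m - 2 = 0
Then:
No Solution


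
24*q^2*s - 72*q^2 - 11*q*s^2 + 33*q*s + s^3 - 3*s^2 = (-8*q + s)*(-3*q + s)*(s - 3)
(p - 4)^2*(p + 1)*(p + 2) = p^4 - 5*p^3 - 6*p^2 + 32*p + 32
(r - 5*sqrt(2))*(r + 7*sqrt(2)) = r^2 + 2*sqrt(2)*r - 70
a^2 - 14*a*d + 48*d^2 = (a - 8*d)*(a - 6*d)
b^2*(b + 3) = b^3 + 3*b^2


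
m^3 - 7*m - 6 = (m - 3)*(m + 1)*(m + 2)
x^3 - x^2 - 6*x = x*(x - 3)*(x + 2)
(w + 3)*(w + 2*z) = w^2 + 2*w*z + 3*w + 6*z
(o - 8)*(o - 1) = o^2 - 9*o + 8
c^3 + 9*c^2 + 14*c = c*(c + 2)*(c + 7)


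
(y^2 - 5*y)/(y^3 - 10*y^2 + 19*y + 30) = y/(y^2 - 5*y - 6)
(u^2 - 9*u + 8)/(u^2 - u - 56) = (u - 1)/(u + 7)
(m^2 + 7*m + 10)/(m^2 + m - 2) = (m + 5)/(m - 1)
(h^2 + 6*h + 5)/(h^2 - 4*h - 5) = (h + 5)/(h - 5)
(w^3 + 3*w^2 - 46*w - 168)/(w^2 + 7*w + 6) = (w^2 - 3*w - 28)/(w + 1)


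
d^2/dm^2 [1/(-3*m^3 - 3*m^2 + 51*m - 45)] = 2*((3*m + 1)*(m^3 + m^2 - 17*m + 15) - (3*m^2 + 2*m - 17)^2)/(3*(m^3 + m^2 - 17*m + 15)^3)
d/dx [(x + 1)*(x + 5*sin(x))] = x + (x + 1)*(5*cos(x) + 1) + 5*sin(x)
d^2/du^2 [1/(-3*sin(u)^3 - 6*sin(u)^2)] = (9 + 22/sin(u) + 4/sin(u)^2 - 32/sin(u)^3 - 24/sin(u)^4)/(3*(sin(u) + 2)^3)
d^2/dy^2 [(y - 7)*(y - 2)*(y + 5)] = 6*y - 8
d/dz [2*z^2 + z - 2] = 4*z + 1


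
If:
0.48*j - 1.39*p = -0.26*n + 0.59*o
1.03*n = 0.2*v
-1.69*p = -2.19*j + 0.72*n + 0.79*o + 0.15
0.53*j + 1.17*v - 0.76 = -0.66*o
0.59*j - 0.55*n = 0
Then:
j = 0.18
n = 0.20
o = -0.81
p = 0.44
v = 1.02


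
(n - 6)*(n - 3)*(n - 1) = n^3 - 10*n^2 + 27*n - 18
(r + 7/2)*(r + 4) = r^2 + 15*r/2 + 14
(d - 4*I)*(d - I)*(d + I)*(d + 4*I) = d^4 + 17*d^2 + 16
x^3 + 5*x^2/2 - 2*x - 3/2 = (x - 1)*(x + 1/2)*(x + 3)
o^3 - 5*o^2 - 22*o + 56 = (o - 7)*(o - 2)*(o + 4)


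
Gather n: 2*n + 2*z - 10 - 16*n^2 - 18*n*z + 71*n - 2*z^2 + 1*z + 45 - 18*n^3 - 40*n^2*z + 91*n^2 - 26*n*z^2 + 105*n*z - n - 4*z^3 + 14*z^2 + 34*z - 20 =-18*n^3 + n^2*(75 - 40*z) + n*(-26*z^2 + 87*z + 72) - 4*z^3 + 12*z^2 + 37*z + 15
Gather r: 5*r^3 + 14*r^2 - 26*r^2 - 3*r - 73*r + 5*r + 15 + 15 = 5*r^3 - 12*r^2 - 71*r + 30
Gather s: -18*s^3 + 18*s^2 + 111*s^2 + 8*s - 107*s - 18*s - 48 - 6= -18*s^3 + 129*s^2 - 117*s - 54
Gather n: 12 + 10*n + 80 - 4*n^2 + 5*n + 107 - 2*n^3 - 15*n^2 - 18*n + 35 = -2*n^3 - 19*n^2 - 3*n + 234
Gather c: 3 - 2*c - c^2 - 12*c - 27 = -c^2 - 14*c - 24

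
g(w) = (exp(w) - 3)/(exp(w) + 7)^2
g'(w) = -2*(exp(w) - 3)*exp(w)/(exp(w) + 7)^3 + exp(w)/(exp(w) + 7)^2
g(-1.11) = -0.05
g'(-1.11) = 0.01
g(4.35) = 0.01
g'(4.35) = -0.01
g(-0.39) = -0.04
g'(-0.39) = 0.02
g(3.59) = 0.02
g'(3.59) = -0.01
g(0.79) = -0.01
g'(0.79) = 0.03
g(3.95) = 0.01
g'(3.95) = -0.01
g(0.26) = -0.02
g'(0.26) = 0.03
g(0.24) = -0.03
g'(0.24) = 0.03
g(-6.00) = -0.06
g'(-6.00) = 0.00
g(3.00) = 0.02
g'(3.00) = -0.00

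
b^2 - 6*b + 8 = (b - 4)*(b - 2)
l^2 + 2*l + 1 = (l + 1)^2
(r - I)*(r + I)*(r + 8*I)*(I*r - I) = I*r^4 - 8*r^3 - I*r^3 + 8*r^2 + I*r^2 - 8*r - I*r + 8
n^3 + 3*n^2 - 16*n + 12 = (n - 2)*(n - 1)*(n + 6)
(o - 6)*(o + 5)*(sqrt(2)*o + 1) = sqrt(2)*o^3 - sqrt(2)*o^2 + o^2 - 30*sqrt(2)*o - o - 30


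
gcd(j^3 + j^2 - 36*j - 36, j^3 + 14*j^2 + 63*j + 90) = j + 6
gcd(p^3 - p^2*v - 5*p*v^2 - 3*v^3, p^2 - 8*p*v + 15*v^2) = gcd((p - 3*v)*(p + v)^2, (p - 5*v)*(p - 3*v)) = p - 3*v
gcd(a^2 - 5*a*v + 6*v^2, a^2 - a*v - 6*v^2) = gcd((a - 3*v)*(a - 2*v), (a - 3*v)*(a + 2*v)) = -a + 3*v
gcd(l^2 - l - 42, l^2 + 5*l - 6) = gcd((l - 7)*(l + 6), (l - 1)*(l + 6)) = l + 6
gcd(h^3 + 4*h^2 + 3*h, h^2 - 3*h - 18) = h + 3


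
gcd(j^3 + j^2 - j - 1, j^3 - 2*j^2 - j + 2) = j^2 - 1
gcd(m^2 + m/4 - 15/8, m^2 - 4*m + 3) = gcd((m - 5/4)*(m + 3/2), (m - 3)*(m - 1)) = 1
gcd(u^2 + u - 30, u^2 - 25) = u - 5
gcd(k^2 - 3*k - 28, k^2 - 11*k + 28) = k - 7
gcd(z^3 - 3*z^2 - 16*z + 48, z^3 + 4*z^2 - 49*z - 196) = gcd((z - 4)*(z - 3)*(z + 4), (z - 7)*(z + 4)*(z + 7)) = z + 4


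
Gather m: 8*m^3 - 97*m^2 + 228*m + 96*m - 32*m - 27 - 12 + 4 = 8*m^3 - 97*m^2 + 292*m - 35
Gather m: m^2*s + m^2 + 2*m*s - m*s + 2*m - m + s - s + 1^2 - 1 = m^2*(s + 1) + m*(s + 1)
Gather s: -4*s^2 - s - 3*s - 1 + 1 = -4*s^2 - 4*s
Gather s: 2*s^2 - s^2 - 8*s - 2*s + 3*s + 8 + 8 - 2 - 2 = s^2 - 7*s + 12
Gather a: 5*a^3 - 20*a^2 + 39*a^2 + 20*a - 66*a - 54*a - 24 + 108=5*a^3 + 19*a^2 - 100*a + 84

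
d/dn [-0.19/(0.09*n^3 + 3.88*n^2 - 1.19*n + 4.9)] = (0.0513*n^2 + 1.4744*n - 0.2261)/(0.09*n^3 + 3.88*n^2 - 1.19*n + 4.9)^2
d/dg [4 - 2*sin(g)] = -2*cos(g)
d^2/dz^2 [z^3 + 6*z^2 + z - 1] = 6*z + 12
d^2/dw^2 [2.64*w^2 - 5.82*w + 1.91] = 5.28000000000000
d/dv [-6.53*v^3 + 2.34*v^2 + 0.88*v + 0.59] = -19.59*v^2 + 4.68*v + 0.88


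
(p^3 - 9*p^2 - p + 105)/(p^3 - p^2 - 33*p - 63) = (p - 5)/(p + 3)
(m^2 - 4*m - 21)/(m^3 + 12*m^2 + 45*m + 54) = (m - 7)/(m^2 + 9*m + 18)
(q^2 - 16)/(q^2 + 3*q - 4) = (q - 4)/(q - 1)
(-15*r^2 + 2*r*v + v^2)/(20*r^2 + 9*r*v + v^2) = (-3*r + v)/(4*r + v)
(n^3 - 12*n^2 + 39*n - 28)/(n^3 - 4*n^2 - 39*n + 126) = (n^2 - 5*n + 4)/(n^2 + 3*n - 18)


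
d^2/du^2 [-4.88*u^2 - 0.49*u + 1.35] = -9.76000000000000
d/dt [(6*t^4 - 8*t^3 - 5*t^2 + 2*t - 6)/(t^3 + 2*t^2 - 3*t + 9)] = t*(6*t^5 + 24*t^4 - 65*t^3 + 260*t^2 - 187*t - 66)/(t^6 + 4*t^5 - 2*t^4 + 6*t^3 + 45*t^2 - 54*t + 81)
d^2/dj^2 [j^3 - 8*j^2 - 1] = 6*j - 16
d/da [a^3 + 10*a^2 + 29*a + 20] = 3*a^2 + 20*a + 29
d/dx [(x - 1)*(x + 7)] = 2*x + 6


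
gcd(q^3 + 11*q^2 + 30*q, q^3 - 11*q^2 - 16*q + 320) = q + 5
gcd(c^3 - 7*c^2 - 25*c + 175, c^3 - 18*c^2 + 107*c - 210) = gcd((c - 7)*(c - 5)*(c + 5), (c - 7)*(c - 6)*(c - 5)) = c^2 - 12*c + 35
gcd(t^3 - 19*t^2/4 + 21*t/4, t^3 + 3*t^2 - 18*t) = t^2 - 3*t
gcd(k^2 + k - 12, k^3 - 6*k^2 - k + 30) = k - 3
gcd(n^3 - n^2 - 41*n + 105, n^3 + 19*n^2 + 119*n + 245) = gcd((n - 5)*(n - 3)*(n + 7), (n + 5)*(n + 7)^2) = n + 7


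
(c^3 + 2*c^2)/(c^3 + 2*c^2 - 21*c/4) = 4*c*(c + 2)/(4*c^2 + 8*c - 21)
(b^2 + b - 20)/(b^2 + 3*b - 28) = (b + 5)/(b + 7)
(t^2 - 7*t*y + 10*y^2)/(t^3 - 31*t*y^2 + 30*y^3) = (-t + 2*y)/(-t^2 - 5*t*y + 6*y^2)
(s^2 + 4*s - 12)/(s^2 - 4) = (s + 6)/(s + 2)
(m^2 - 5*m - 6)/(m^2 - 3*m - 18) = (m + 1)/(m + 3)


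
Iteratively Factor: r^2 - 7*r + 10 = (r - 2)*(r - 5)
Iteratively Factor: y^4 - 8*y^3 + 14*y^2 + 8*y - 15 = (y + 1)*(y^3 - 9*y^2 + 23*y - 15) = (y - 3)*(y + 1)*(y^2 - 6*y + 5) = (y - 5)*(y - 3)*(y + 1)*(y - 1)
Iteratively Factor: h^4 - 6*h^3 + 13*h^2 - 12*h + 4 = (h - 2)*(h^3 - 4*h^2 + 5*h - 2) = (h - 2)*(h - 1)*(h^2 - 3*h + 2) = (h - 2)*(h - 1)^2*(h - 2)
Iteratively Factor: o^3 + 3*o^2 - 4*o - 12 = (o - 2)*(o^2 + 5*o + 6) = (o - 2)*(o + 2)*(o + 3)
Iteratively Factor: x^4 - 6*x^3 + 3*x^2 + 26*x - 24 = (x - 1)*(x^3 - 5*x^2 - 2*x + 24) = (x - 3)*(x - 1)*(x^2 - 2*x - 8) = (x - 3)*(x - 1)*(x + 2)*(x - 4)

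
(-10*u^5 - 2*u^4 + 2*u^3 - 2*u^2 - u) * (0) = 0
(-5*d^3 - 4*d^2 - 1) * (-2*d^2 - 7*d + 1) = 10*d^5 + 43*d^4 + 23*d^3 - 2*d^2 + 7*d - 1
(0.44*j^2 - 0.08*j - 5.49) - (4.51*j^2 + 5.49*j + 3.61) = -4.07*j^2 - 5.57*j - 9.1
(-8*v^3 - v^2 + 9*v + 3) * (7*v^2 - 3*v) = -56*v^5 + 17*v^4 + 66*v^3 - 6*v^2 - 9*v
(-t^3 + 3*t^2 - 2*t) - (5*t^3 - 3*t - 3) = -6*t^3 + 3*t^2 + t + 3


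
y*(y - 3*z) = y^2 - 3*y*z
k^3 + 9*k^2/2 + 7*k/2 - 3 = (k - 1/2)*(k + 2)*(k + 3)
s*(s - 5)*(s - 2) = s^3 - 7*s^2 + 10*s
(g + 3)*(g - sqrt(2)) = g^2 - sqrt(2)*g + 3*g - 3*sqrt(2)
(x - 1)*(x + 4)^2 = x^3 + 7*x^2 + 8*x - 16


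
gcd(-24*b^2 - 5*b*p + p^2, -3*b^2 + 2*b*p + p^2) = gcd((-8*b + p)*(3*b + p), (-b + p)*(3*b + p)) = 3*b + p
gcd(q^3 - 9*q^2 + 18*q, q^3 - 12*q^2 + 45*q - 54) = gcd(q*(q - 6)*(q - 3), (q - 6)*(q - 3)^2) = q^2 - 9*q + 18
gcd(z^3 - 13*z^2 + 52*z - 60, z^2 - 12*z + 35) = z - 5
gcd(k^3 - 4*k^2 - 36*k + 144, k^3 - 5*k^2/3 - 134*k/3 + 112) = k - 6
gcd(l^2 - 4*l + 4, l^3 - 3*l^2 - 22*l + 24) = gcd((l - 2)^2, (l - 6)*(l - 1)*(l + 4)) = 1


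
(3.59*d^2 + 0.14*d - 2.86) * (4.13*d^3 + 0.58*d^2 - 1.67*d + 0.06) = 14.8267*d^5 + 2.6604*d^4 - 17.7259*d^3 - 1.6772*d^2 + 4.7846*d - 0.1716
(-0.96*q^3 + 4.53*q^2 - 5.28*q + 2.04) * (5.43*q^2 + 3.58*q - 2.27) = -5.2128*q^5 + 21.1611*q^4 - 10.2738*q^3 - 18.1083*q^2 + 19.2888*q - 4.6308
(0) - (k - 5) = 5 - k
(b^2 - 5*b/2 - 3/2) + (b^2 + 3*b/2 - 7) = 2*b^2 - b - 17/2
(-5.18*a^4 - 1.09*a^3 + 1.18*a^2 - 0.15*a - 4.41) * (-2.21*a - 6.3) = 11.4478*a^5 + 35.0429*a^4 + 4.2592*a^3 - 7.1025*a^2 + 10.6911*a + 27.783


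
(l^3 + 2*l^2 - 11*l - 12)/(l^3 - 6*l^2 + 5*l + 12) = (l + 4)/(l - 4)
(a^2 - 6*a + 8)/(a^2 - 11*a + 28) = (a - 2)/(a - 7)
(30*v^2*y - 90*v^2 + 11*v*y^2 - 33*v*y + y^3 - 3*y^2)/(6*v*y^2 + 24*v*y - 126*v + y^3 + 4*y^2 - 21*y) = (5*v + y)/(y + 7)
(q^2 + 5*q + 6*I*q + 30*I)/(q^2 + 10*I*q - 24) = (q + 5)/(q + 4*I)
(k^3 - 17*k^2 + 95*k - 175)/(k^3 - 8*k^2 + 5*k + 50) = (k - 7)/(k + 2)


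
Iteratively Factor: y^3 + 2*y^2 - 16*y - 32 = (y - 4)*(y^2 + 6*y + 8) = (y - 4)*(y + 4)*(y + 2)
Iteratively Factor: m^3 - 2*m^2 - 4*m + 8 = (m + 2)*(m^2 - 4*m + 4) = (m - 2)*(m + 2)*(m - 2)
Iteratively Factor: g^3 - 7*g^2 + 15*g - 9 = (g - 1)*(g^2 - 6*g + 9) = (g - 3)*(g - 1)*(g - 3)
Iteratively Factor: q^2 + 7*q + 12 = (q + 4)*(q + 3)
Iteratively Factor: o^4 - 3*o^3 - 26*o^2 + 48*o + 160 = (o + 4)*(o^3 - 7*o^2 + 2*o + 40) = (o + 2)*(o + 4)*(o^2 - 9*o + 20) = (o - 4)*(o + 2)*(o + 4)*(o - 5)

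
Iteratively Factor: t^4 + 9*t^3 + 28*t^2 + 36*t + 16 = (t + 2)*(t^3 + 7*t^2 + 14*t + 8) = (t + 1)*(t + 2)*(t^2 + 6*t + 8) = (t + 1)*(t + 2)*(t + 4)*(t + 2)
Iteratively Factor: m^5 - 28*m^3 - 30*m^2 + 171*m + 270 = (m + 2)*(m^4 - 2*m^3 - 24*m^2 + 18*m + 135) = (m + 2)*(m + 3)*(m^3 - 5*m^2 - 9*m + 45) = (m - 3)*(m + 2)*(m + 3)*(m^2 - 2*m - 15) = (m - 3)*(m + 2)*(m + 3)^2*(m - 5)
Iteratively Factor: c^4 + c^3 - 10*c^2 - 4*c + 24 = (c - 2)*(c^3 + 3*c^2 - 4*c - 12) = (c - 2)^2*(c^2 + 5*c + 6) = (c - 2)^2*(c + 3)*(c + 2)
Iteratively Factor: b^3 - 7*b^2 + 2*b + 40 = (b - 4)*(b^2 - 3*b - 10) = (b - 5)*(b - 4)*(b + 2)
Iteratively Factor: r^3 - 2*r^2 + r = (r)*(r^2 - 2*r + 1) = r*(r - 1)*(r - 1)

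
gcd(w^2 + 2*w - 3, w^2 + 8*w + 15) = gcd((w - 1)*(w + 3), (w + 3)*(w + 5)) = w + 3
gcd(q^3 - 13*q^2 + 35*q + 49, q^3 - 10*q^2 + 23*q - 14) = q - 7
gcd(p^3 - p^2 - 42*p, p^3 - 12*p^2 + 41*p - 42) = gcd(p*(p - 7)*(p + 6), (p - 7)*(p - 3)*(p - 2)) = p - 7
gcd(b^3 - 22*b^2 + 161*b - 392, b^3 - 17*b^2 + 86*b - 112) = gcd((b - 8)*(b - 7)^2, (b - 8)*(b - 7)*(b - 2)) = b^2 - 15*b + 56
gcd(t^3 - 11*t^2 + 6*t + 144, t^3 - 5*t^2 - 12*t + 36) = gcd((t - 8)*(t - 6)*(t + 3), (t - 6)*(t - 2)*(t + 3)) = t^2 - 3*t - 18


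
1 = 1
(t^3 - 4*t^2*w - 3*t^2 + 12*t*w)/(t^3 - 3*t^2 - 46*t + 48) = t*(t^2 - 4*t*w - 3*t + 12*w)/(t^3 - 3*t^2 - 46*t + 48)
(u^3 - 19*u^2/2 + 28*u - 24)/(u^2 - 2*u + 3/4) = 2*(u^2 - 8*u + 16)/(2*u - 1)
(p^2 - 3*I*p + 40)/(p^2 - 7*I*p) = (p^2 - 3*I*p + 40)/(p*(p - 7*I))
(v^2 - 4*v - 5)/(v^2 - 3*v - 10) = (v + 1)/(v + 2)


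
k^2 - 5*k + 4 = (k - 4)*(k - 1)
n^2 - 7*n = n*(n - 7)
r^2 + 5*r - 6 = (r - 1)*(r + 6)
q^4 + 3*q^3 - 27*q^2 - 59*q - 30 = (q - 5)*(q + 1)^2*(q + 6)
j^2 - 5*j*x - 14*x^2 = (j - 7*x)*(j + 2*x)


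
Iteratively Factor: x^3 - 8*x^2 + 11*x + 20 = (x - 4)*(x^2 - 4*x - 5) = (x - 4)*(x + 1)*(x - 5)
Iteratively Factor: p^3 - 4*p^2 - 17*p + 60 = (p - 5)*(p^2 + p - 12) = (p - 5)*(p + 4)*(p - 3)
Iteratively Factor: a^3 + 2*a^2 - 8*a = (a)*(a^2 + 2*a - 8) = a*(a - 2)*(a + 4)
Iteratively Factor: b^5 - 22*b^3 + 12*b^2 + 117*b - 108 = (b - 1)*(b^4 + b^3 - 21*b^2 - 9*b + 108) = (b - 1)*(b + 4)*(b^3 - 3*b^2 - 9*b + 27) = (b - 3)*(b - 1)*(b + 4)*(b^2 - 9) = (b - 3)*(b - 1)*(b + 3)*(b + 4)*(b - 3)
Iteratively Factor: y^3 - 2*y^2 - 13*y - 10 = (y - 5)*(y^2 + 3*y + 2) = (y - 5)*(y + 2)*(y + 1)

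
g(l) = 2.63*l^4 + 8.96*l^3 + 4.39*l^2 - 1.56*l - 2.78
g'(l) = 10.52*l^3 + 26.88*l^2 + 8.78*l - 1.56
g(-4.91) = 578.67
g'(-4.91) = -641.90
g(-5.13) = 732.59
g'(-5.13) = -759.46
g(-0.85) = -2.41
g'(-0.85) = 3.94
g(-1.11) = -3.90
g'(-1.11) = 7.43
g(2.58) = 292.82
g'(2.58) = 380.68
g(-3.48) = 63.92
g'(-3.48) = -149.94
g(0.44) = -1.75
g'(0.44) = 8.40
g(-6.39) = 2233.52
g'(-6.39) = -1704.95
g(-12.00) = 39700.90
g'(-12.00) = -14414.76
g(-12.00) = 39700.90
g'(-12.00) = -14414.76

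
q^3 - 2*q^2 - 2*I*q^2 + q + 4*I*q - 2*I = (q - 1)^2*(q - 2*I)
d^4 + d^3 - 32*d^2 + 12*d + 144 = (d - 4)*(d - 3)*(d + 2)*(d + 6)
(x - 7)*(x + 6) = x^2 - x - 42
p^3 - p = p*(p - 1)*(p + 1)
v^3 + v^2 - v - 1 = (v - 1)*(v + 1)^2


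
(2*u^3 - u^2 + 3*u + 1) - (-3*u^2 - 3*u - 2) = 2*u^3 + 2*u^2 + 6*u + 3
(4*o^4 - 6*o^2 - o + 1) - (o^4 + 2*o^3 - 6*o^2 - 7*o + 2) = 3*o^4 - 2*o^3 + 6*o - 1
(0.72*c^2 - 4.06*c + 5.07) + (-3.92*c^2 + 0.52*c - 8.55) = -3.2*c^2 - 3.54*c - 3.48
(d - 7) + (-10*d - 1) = -9*d - 8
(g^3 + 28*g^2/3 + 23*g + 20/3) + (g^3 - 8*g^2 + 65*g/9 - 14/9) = 2*g^3 + 4*g^2/3 + 272*g/9 + 46/9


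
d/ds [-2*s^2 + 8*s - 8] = 8 - 4*s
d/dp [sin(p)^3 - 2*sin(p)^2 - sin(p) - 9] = (3*sin(p)^2 - 4*sin(p) - 1)*cos(p)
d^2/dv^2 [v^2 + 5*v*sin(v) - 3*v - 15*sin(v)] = -5*v*sin(v) + 15*sin(v) + 10*cos(v) + 2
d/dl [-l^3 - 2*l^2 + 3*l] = -3*l^2 - 4*l + 3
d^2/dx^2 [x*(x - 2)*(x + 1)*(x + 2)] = 12*x^2 + 6*x - 8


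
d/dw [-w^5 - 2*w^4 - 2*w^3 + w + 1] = -5*w^4 - 8*w^3 - 6*w^2 + 1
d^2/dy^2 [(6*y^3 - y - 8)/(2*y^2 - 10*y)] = (149*y^3 - 24*y^2 + 120*y - 200)/(y^3*(y^3 - 15*y^2 + 75*y - 125))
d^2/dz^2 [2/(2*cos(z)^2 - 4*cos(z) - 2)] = (8*sin(z)^4 - 20*sin(z)^2 + 11*cos(z) - 3*cos(3*z) - 8)/(2*(sin(z)^2 + 2*cos(z))^3)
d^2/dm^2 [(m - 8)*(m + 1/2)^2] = 6*m - 14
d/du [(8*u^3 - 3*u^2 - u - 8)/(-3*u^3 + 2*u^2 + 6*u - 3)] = (7*u^4 + 90*u^3 - 160*u^2 + 50*u + 51)/(9*u^6 - 12*u^5 - 32*u^4 + 42*u^3 + 24*u^2 - 36*u + 9)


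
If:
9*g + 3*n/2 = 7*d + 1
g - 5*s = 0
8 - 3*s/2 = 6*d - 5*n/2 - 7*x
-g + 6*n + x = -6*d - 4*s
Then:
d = 7143*x/9452 + 4331/4726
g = 205*x/278 + 135/139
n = -4243*x/4726 - 2089/2363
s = 41*x/278 + 27/139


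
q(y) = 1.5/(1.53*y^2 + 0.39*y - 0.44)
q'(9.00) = -0.00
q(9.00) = 0.01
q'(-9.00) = 0.00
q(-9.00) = 0.01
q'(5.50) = -0.01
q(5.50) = 0.03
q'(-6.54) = 0.01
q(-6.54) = 0.02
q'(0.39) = -779.85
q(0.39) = -27.18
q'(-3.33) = 0.06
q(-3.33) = 0.10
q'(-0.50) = 26.82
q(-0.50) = -5.94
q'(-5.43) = 0.01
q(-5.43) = 0.04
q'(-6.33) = 0.01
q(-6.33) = 0.03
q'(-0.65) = 1082.33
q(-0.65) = -31.86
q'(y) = 1.5*(-3.06*y - 0.39)/(1.53*y^2 + 0.39*y - 0.44)^2 = (-4.59*y - 0.585)/(1.53*y^2 + 0.39*y - 0.44)^2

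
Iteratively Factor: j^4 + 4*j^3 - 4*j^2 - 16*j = (j + 2)*(j^3 + 2*j^2 - 8*j) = (j - 2)*(j + 2)*(j^2 + 4*j) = j*(j - 2)*(j + 2)*(j + 4)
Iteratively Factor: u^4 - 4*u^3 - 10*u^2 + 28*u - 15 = (u - 1)*(u^3 - 3*u^2 - 13*u + 15) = (u - 1)^2*(u^2 - 2*u - 15) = (u - 1)^2*(u + 3)*(u - 5)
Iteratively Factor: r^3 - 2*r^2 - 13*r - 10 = (r - 5)*(r^2 + 3*r + 2) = (r - 5)*(r + 1)*(r + 2)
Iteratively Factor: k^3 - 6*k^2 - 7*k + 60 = (k + 3)*(k^2 - 9*k + 20) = (k - 5)*(k + 3)*(k - 4)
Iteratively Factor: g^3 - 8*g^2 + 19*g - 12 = (g - 3)*(g^2 - 5*g + 4) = (g - 4)*(g - 3)*(g - 1)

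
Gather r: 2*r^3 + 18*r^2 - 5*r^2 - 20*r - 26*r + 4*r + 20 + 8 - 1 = 2*r^3 + 13*r^2 - 42*r + 27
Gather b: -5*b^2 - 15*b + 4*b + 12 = -5*b^2 - 11*b + 12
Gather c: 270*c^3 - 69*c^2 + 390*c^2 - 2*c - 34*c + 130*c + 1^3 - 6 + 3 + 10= 270*c^3 + 321*c^2 + 94*c + 8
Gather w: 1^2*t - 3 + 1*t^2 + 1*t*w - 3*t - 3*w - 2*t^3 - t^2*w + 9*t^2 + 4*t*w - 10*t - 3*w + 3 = -2*t^3 + 10*t^2 - 12*t + w*(-t^2 + 5*t - 6)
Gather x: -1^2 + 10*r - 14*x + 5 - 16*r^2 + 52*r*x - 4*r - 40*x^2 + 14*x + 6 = -16*r^2 + 52*r*x + 6*r - 40*x^2 + 10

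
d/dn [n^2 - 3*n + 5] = 2*n - 3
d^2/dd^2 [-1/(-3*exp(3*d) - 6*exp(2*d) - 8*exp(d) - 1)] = (2*(9*exp(2*d) + 12*exp(d) + 8)^2*exp(d) - (27*exp(2*d) + 24*exp(d) + 8)*(3*exp(3*d) + 6*exp(2*d) + 8*exp(d) + 1))*exp(d)/(3*exp(3*d) + 6*exp(2*d) + 8*exp(d) + 1)^3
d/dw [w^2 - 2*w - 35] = 2*w - 2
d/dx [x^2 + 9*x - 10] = 2*x + 9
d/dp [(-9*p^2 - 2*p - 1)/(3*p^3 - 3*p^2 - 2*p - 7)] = 3*(9*p^4 + 4*p^3 + 7*p^2 + 40*p + 4)/(9*p^6 - 18*p^5 - 3*p^4 - 30*p^3 + 46*p^2 + 28*p + 49)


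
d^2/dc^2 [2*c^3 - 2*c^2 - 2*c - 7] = 12*c - 4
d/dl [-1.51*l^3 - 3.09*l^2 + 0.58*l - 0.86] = -4.53*l^2 - 6.18*l + 0.58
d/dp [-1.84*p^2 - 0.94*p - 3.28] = -3.68*p - 0.94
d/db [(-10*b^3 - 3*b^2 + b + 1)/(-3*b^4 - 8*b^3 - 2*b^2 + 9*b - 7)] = (-30*b^6 - 18*b^5 + 5*b^4 - 152*b^3 + 209*b^2 + 46*b - 16)/(9*b^8 + 48*b^7 + 76*b^6 - 22*b^5 - 98*b^4 + 76*b^3 + 109*b^2 - 126*b + 49)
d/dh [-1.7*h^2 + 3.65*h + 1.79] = 3.65 - 3.4*h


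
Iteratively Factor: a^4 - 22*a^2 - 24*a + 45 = (a - 1)*(a^3 + a^2 - 21*a - 45) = (a - 1)*(a + 3)*(a^2 - 2*a - 15) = (a - 5)*(a - 1)*(a + 3)*(a + 3)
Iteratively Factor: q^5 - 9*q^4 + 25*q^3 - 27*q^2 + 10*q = (q - 5)*(q^4 - 4*q^3 + 5*q^2 - 2*q) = (q - 5)*(q - 1)*(q^3 - 3*q^2 + 2*q) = q*(q - 5)*(q - 1)*(q^2 - 3*q + 2) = q*(q - 5)*(q - 2)*(q - 1)*(q - 1)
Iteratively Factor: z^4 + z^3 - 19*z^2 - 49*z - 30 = (z - 5)*(z^3 + 6*z^2 + 11*z + 6) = (z - 5)*(z + 2)*(z^2 + 4*z + 3) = (z - 5)*(z + 2)*(z + 3)*(z + 1)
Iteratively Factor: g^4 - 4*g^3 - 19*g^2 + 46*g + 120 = (g - 5)*(g^3 + g^2 - 14*g - 24) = (g - 5)*(g - 4)*(g^2 + 5*g + 6) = (g - 5)*(g - 4)*(g + 2)*(g + 3)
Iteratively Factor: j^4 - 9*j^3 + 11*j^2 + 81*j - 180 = (j - 5)*(j^3 - 4*j^2 - 9*j + 36) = (j - 5)*(j + 3)*(j^2 - 7*j + 12) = (j - 5)*(j - 3)*(j + 3)*(j - 4)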